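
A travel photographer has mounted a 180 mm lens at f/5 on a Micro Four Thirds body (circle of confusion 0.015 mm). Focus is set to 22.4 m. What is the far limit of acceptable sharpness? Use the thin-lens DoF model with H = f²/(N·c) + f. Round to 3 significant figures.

23.6 m

Hyperfocal distance H = f²/(N·c) + f = 180²/(5 × 0.015) + 180 = 32400/0.075 + 180 ≈ 432180.0 mm ≈ 432.2 m.
Far limit Df = s·(H − f)/(H − s) = 22400 × (432180.0 − 180) / (432180.0 − 22400) = 22400 × 432000.0 / 409780.0 ≈ 23615 mm ≈ 23.6 m.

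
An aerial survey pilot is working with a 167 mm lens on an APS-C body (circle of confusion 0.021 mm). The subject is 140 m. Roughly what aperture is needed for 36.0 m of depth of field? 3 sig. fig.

Write h = H − f = f²/(N·c). The thin-lens limits are Dn = s·h/(h + (s−f)) and Df = s·h/(h − (s−f)), so DoF = Df − Dn = 2·s·(s−f)·h / (h² − (s−f)²).
That is a quadratic in h: DoF·h² − 2·s·(s−f)·h − DoF·(s−f)² = 0 ⇒ h = (s−f)·(s + √(s² + DoF²)) / DoF = 139833 × (140000 + √(140000² + 36000²)) / 36000 = 139833 × (140000 + 144554) / 36000 ≈ 1105281 mm.
Then N = f²/(c·h) = 167² / (0.021 × 1105281) = 27889 / 23211 ≈ 1.20.

f/1.20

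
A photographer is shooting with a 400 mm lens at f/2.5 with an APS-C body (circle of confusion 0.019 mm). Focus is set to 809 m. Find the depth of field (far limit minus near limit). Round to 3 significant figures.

Hyperfocal distance H = f²/(N·c) + f = 400²/(2.5 × 0.019) + 400 = 160000/0.0475 + 400 ≈ 3368821.1 mm ≈ 3369 m.
Near limit Dn = s·(H − f)/(H + s − 2f) = 809000 × (3368821.1 − 400) / (3368821.1 + 809000 − 2 × 400) = 809000 × 3368421.1 / 4177021.1 ≈ 652391 mm.
Far limit Df = s·(H − f)/(H − s) = 809000 × (3368821.1 − 400) / (3368821.1 − 809000) = 809000 × 3368421.1 / 2559821.1 ≈ 1064548 mm.
Depth of field = Df − Dn = 1064548 − 652391 ≈ 412157 mm ≈ 412 m.

412 m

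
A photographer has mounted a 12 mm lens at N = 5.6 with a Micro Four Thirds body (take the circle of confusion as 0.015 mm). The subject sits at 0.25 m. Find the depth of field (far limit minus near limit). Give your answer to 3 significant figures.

Hyperfocal distance H = f²/(N·c) + f = 12²/(5.6 × 0.015) + 12 = 144/0.084 + 12 ≈ 1726.3 mm ≈ 1.726 m.
Near limit Dn = s·(H − f)/(H + s − 2f) = 250 × (1726.3 − 12) / (1726.3 + 250 − 2 × 12) = 250 × 1714.3 / 1952.3 ≈ 219.523 mm.
Far limit Df = s·(H − f)/(H − s) = 250 × (1726.3 − 12) / (1726.3 − 250) = 250 × 1714.3 / 1476.3 ≈ 290.304 mm.
Depth of field = Df − Dn = 290.304 − 219.523 ≈ 70.781 mm.

70.8 mm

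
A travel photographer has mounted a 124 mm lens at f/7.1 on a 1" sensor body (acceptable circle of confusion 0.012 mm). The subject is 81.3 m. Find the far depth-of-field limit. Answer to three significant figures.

148 m

Hyperfocal distance H = f²/(N·c) + f = 124²/(7.1 × 0.012) + 124 = 15376/0.0852 + 124 ≈ 180593.5 mm ≈ 180.6 m.
Far limit Df = s·(H − f)/(H − s) = 81300 × (180593.5 − 124) / (180593.5 − 81300) = 81300 × 180469.5 / 99293.5 ≈ 147766 mm ≈ 148 m.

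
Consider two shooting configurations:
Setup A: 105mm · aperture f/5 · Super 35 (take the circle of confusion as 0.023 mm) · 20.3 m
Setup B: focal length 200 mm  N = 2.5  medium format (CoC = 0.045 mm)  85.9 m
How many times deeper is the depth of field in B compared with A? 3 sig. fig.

4.91

Setup A: H = 105²/(5×0.023) + 105 ≈ 95974.6 mm; DoF = Df − Dn = 25717.4 − 16767.8 ≈ 8949.6 mm.
Setup B: H = 200²/(2.5×0.045) + 200 ≈ 355755.6 mm; DoF = Df − Dn = 113180 − 69217 ≈ 43963 mm.
Ratio = 43963 / 8949.6 ≈ 4.91.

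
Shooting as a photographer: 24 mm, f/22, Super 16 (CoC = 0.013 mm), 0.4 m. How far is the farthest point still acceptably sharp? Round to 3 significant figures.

492 mm

Hyperfocal distance H = f²/(N·c) + f = 24²/(22 × 0.013) + 24 = 576/0.286 + 24 ≈ 2038.0 mm ≈ 2.038 m.
Far limit Df = s·(H − f)/(H − s) = 400 × (2038.0 − 24) / (2038.0 − 400) = 400 × 2014.0 / 1638.0 ≈ 491.82 mm.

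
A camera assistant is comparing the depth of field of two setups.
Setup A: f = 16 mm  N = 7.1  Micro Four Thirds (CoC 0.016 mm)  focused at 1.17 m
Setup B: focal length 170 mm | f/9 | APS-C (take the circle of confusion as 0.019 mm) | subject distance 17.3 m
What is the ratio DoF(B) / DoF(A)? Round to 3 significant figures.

2.18

Setup A: H = 16²/(7.1×0.016) + 16 ≈ 2269.5 mm; DoF = Df − Dn = 2398.0 − 773.8 ≈ 1624.2 mm.
Setup B: H = 170²/(9×0.019) + 170 ≈ 169175.8 mm; DoF = Df − Dn = 19251.3 − 15707.9 ≈ 3543.4 mm.
Ratio = 3543.4 / 1624.2 ≈ 2.18.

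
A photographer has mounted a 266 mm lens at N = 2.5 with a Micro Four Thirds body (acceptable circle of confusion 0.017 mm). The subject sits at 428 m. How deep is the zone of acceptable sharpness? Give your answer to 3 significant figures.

235 m

Hyperfocal distance H = f²/(N·c) + f = 266²/(2.5 × 0.017) + 266 = 70756/0.0425 + 266 ≈ 1665113.1 mm ≈ 1665 m.
Near limit Dn = s·(H − f)/(H + s − 2f) = 428000 × (1665113.1 − 266) / (1665113.1 + 428000 − 2 × 266) = 428000 × 1664847.1 / 2092581.1 ≈ 340515 mm.
Far limit Df = s·(H − f)/(H − s) = 428000 × (1665113.1 − 266) / (1665113.1 − 428000) = 428000 × 1664847.1 / 1237113.1 ≈ 575982 mm.
Depth of field = Df − Dn = 575982 − 340515 ≈ 235467 mm ≈ 235 m.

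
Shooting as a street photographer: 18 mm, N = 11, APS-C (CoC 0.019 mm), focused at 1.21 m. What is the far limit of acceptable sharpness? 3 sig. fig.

Hyperfocal distance H = f²/(N·c) + f = 18²/(11 × 0.019) + 18 = 324/0.209 + 18 ≈ 1568.2 mm ≈ 1.568 m.
Far limit Df = s·(H − f)/(H − s) = 1210 × (1568.2 − 18) / (1568.2 − 1210) = 1210 × 1550.2 / 358.2 ≈ 5236.1 mm ≈ 5.24 m.

5.24 m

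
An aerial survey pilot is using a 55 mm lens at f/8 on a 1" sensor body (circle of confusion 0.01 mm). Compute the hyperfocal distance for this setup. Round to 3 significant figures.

37.9 m

Hyperfocal distance H = f²/(N·c) + f = 55²/(8 × 0.01) + 55 = 3025/0.08 + 55 ≈ 37867.5 mm ≈ 37.9 m.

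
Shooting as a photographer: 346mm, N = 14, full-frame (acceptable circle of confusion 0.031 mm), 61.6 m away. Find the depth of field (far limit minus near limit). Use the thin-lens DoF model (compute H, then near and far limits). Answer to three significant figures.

28.8 m

Hyperfocal distance H = f²/(N·c) + f = 346²/(14 × 0.031) + 346 = 119716/0.434 + 346 ≈ 276189.3 mm ≈ 276.2 m.
Near limit Dn = s·(H − f)/(H + s − 2f) = 61600 × (276189.3 − 346) / (276189.3 + 61600 − 2 × 346) = 61600 × 275843.3 / 337097.3 ≈ 50407 mm.
Far limit Df = s·(H − f)/(H − s) = 61600 × (276189.3 − 346) / (276189.3 − 61600) = 61600 × 275843.3 / 214589.3 ≈ 79184 mm.
Depth of field = Df − Dn = 79184 − 50407 ≈ 28777 mm ≈ 28.8 m.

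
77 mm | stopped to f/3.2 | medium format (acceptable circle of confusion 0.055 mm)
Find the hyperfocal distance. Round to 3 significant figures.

33.8 m

Hyperfocal distance H = f²/(N·c) + f = 77²/(3.2 × 0.055) + 77 = 5929/0.176 + 77 ≈ 33764.5 mm ≈ 33.8 m.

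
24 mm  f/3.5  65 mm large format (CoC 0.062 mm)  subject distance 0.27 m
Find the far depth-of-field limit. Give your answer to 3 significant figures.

298 mm

Hyperfocal distance H = f²/(N·c) + f = 24²/(3.5 × 0.062) + 24 = 576/0.217 + 24 ≈ 2678.4 mm ≈ 2.678 m.
Far limit Df = s·(H − f)/(H − s) = 270 × (2678.4 − 24) / (2678.4 − 270) = 270 × 2654.4 / 2408.4 ≈ 297.58 mm.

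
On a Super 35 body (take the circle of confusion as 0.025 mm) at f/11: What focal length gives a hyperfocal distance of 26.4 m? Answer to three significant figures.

From H = f²/(N·c) + f, with f ≪ H: f ≈ √(H·N·c) = √(26400 × 11 × 0.025) = √7260.0 ≈ 85.21 mm.
Exact: f² + N·c·f − N·c·H = 0 ⇒ f = (−N·c + √((N·c)² + 4·N·c·H))/2 = (−0.275 + √29040)/2 ≈ 85.068 mm ≈ 85.1 mm.

85.1 mm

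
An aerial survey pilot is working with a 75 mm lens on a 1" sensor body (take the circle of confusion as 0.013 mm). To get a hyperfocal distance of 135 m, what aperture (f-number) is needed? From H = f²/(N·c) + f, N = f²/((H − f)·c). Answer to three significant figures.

f/3.21

Rearrange H = f²/(N·c) + f for N: N = f² / ((H − f)·c).
N = 75² / ((135000 − 75) × 0.013) = 5625 / 1754 ≈ 3.21.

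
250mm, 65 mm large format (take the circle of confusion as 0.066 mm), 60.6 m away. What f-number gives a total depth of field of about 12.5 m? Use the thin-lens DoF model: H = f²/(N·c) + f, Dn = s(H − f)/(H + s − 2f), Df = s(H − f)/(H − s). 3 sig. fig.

f/1.60

Write h = H − f = f²/(N·c). The thin-lens limits are Dn = s·h/(h + (s−f)) and Df = s·h/(h − (s−f)), so DoF = Df − Dn = 2·s·(s−f)·h / (h² − (s−f)²).
That is a quadratic in h: DoF·h² − 2·s·(s−f)·h − DoF·(s−f)² = 0 ⇒ h = (s−f)·(s + √(s² + DoF²)) / DoF = 60350 × (60600 + √(60600² + 12500²)) / 12500 = 60350 × (60600 + 61875.8) / 12500 ≈ 591313 mm.
Then N = f²/(c·h) = 250² / (0.066 × 591313) = 62500 / 39027 ≈ 1.60.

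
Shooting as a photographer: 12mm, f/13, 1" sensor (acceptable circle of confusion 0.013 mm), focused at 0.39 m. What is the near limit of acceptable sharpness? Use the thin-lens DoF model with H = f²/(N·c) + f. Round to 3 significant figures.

Hyperfocal distance H = f²/(N·c) + f = 12²/(13 × 0.013) + 12 = 144/0.169 + 12 ≈ 864.1 mm ≈ 0.864 m.
Near limit Dn = s·(H − f)/(H + s − 2f) = 390 × (864.1 − 12) / (864.1 + 390 − 2 × 12) = 390 × 852.1 / 1230.1 ≈ 270.15 mm.

270 mm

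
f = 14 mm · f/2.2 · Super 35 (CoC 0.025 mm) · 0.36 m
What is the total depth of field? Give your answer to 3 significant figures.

Hyperfocal distance H = f²/(N·c) + f = 14²/(2.2 × 0.025) + 14 = 196/0.055 + 14 ≈ 3577.6 mm ≈ 3.578 m.
Near limit Dn = s·(H − f)/(H + s − 2f) = 360 × (3577.6 − 14) / (3577.6 + 360 − 2 × 14) = 360 × 3563.6 / 3909.6 ≈ 328.140 mm.
Far limit Df = s·(H − f)/(H − s) = 360 × (3577.6 − 14) / (3577.6 − 360) = 360 × 3563.6 / 3217.6 ≈ 398.712 mm.
Depth of field = Df − Dn = 398.712 − 328.140 ≈ 70.572 mm.

70.6 mm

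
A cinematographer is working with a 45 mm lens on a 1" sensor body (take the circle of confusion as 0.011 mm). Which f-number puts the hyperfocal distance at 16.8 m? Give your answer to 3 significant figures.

Rearrange H = f²/(N·c) + f for N: N = f² / ((H − f)·c).
N = 45² / ((16800 − 45) × 0.011) = 2025 / 184.3 ≈ 11.

f/11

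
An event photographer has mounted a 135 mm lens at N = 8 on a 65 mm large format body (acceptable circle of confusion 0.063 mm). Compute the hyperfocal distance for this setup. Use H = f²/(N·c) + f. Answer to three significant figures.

36.3 m

Hyperfocal distance H = f²/(N·c) + f = 135²/(8 × 0.063) + 135 = 18225/0.504 + 135 ≈ 36295.7 mm ≈ 36.3 m.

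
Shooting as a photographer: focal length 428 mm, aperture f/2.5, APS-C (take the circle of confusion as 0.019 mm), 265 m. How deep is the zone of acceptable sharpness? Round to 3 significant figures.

Hyperfocal distance H = f²/(N·c) + f = 428²/(2.5 × 0.019) + 428 = 183184/0.0475 + 428 ≈ 3856933.3 mm ≈ 3857 m.
Near limit Dn = s·(H − f)/(H + s − 2f) = 265000 × (3856933.3 − 428) / (3856933.3 + 265000 − 2 × 428) = 265000 × 3856505.3 / 4121077.3 ≈ 247987 mm.
Far limit Df = s·(H − f)/(H − s) = 265000 × (3856933.3 − 428) / (3856933.3 − 265000) = 265000 × 3856505.3 / 3591933.3 ≈ 284519 mm.
Depth of field = Df − Dn = 284519 − 247987 ≈ 36532 mm ≈ 36.5 m.

36.5 m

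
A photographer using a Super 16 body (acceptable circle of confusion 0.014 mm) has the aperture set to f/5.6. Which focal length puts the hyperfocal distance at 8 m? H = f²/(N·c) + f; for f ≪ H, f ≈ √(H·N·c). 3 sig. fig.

From H = f²/(N·c) + f, with f ≪ H: f ≈ √(H·N·c) = √(8000 × 5.6 × 0.014) = √627.20 ≈ 25.04 mm.
The +f correction barely moves this — solving exactly, f² + N·c·f − N·c·H = 0 ⇒ f = (−N·c + √((N·c)² + 4·N·c·H))/2 = (−0.0784 + √2508.8)/2 ≈ 25.005 mm, so f ≈ 25.0 mm.

25.0 mm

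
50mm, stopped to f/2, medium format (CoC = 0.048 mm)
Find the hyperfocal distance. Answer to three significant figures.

26.1 m

Hyperfocal distance H = f²/(N·c) + f = 50²/(2 × 0.048) + 50 = 2500/0.096 + 50 ≈ 26091.7 mm ≈ 26.1 m.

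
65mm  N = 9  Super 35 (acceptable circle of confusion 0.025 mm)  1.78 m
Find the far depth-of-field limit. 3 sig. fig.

1.96 m

Hyperfocal distance H = f²/(N·c) + f = 65²/(9 × 0.025) + 65 = 4225/0.225 + 65 ≈ 18842.8 mm ≈ 18.84 m.
Far limit Df = s·(H − f)/(H − s) = 1780 × (18842.8 − 65) / (18842.8 − 1780) = 1780 × 18777.8 / 17062.8 ≈ 1958.9 mm ≈ 1.96 m.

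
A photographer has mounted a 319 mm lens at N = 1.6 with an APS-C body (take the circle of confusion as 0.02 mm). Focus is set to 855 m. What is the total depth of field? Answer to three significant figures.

Hyperfocal distance H = f²/(N·c) + f = 319²/(1.6 × 0.02) + 319 = 101761/0.032 + 319 ≈ 3180350.2 mm ≈ 3180 m.
Near limit Dn = s·(H − f)/(H + s − 2f) = 855000 × (3180350.2 − 319) / (3180350.2 + 855000 − 2 × 319) = 855000 × 3180031.2 / 4034712.2 ≈ 673884 mm.
Far limit Df = s·(H − f)/(H − s) = 855000 × (3180350.2 − 319) / (3180350.2 − 855000) = 855000 × 3180031.2 / 2325350.2 ≈ 1169255 mm.
Depth of field = Df − Dn = 1169255 − 673884 ≈ 495371 mm ≈ 495 m.

495 m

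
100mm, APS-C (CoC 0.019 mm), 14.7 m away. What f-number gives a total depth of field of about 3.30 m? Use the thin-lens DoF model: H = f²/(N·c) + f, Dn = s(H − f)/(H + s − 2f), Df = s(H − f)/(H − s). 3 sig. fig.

f/4

Write h = H − f = f²/(N·c). The thin-lens limits are Dn = s·h/(h + (s−f)) and Df = s·h/(h − (s−f)), so DoF = Df − Dn = 2·s·(s−f)·h / (h² − (s−f)²).
That is a quadratic in h: DoF·h² − 2·s·(s−f)·h − DoF·(s−f)² = 0 ⇒ h = (s−f)·(s + √(s² + DoF²)) / DoF = 14600 × (14700 + √(14700² + 3300²)) / 3300 = 14600 × (14700 + 15065.9) / 3300 ≈ 131691 mm.
Then N = f²/(c·h) = 100² / (0.019 × 131691) = 10000 / 2502.1 ≈ 4.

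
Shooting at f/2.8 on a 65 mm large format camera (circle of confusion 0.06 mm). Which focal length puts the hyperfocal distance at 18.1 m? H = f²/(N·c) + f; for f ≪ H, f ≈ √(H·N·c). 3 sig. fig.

55.1 mm

From H = f²/(N·c) + f, with f ≪ H: f ≈ √(H·N·c) = √(18100 × 2.8 × 0.06) = √3040.8 ≈ 55.14 mm.
The +f correction barely moves this — solving exactly, f² + N·c·f − N·c·H = 0 ⇒ f = (−N·c + √((N·c)² + 4·N·c·H))/2 = (−0.168 + √12163)/2 ≈ 55.060 mm, so f ≈ 55.1 mm.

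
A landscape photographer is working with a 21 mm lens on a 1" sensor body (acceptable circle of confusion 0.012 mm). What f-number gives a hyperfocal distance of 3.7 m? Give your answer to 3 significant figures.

Rearrange H = f²/(N·c) + f for N: N = f² / ((H − f)·c).
N = 21² / ((3700 − 21) × 0.012) = 441 / 44.15 ≈ 9.99.

f/9.99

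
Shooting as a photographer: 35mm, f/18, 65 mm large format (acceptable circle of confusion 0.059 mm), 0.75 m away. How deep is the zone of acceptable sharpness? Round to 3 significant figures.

1.51 m

Hyperfocal distance H = f²/(N·c) + f = 35²/(18 × 0.059) + 35 = 1225/1.062 + 35 ≈ 1188.5 mm ≈ 1.188 m.
Near limit Dn = s·(H − f)/(H + s − 2f) = 750 × (1188.5 − 35) / (1188.5 + 750 − 2 × 35) = 750 × 1153.5 / 1868.5 ≈ 463.0 mm.
Far limit Df = s·(H − f)/(H − s) = 750 × (1188.5 − 35) / (1188.5 − 750) = 750 × 1153.5 / 438.5 ≈ 1973.0 mm.
Depth of field = Df − Dn = 1973.0 − 463.0 ≈ 1510.0 mm ≈ 1.51 m.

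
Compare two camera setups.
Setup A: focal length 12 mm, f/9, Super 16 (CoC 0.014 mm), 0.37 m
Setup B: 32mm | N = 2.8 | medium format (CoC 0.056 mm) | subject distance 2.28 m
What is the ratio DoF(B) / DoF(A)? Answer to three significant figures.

6.93

Setup A: H = 12²/(9×0.014) + 12 ≈ 1154.9 mm; DoF = Df − Dn = 538.77 − 281.74 ≈ 257.03 mm.
Setup B: H = 32²/(2.8×0.056) + 32 ≈ 6562.6 mm; DoF = Df − Dn = 3476.8 − 1696.1 ≈ 1780.7 mm.
Ratio = 1780.7 / 257.03 ≈ 6.93.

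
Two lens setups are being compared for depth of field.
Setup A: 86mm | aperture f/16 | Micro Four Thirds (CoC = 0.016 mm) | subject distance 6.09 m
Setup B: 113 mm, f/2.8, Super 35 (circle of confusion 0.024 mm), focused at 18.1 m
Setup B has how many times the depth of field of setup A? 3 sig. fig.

Setup A: H = 86²/(16×0.016) + 86 ≈ 28976.6 mm; DoF = Df − Dn = 7687.6 − 5042.1 ≈ 2645.5 mm.
Setup B: H = 113²/(2.8×0.024) + 113 ≈ 190127.9 mm; DoF = Df − Dn = 19992.5 − 16534.8 ≈ 3457.7 mm.
Ratio = 3457.7 / 2645.5 ≈ 1.31.

1.31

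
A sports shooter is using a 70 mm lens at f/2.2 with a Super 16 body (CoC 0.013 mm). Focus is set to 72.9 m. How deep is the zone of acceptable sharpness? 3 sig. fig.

Hyperfocal distance H = f²/(N·c) + f = 70²/(2.2 × 0.013) + 70 = 4900/0.0286 + 70 ≈ 171398.7 mm ≈ 171.4 m.
Near limit Dn = s·(H − f)/(H + s − 2f) = 72900 × (171398.7 − 70) / (171398.7 + 72900 − 2 × 70) = 72900 × 171328.7 / 244158.7 ≈ 51155 mm.
Far limit Df = s·(H − f)/(H − s) = 72900 × (171398.7 − 70) / (171398.7 − 72900) = 72900 × 171328.7 / 98498.7 ≈ 126802 mm.
Depth of field = Df − Dn = 126802 − 51155 ≈ 75647 mm ≈ 75.6 m.

75.6 m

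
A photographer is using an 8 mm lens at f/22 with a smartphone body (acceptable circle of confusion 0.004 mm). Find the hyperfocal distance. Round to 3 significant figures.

Hyperfocal distance H = f²/(N·c) + f = 8²/(22 × 0.004) + 8 = 64/0.088 + 8 ≈ 735.3 mm ≈ 0.735 m.

0.735 m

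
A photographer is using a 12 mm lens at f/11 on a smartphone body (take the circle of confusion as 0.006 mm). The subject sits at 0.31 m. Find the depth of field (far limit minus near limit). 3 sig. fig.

86.3 mm

Hyperfocal distance H = f²/(N·c) + f = 12²/(11 × 0.006) + 12 = 144/0.066 + 12 ≈ 2193.8 mm ≈ 2.194 m.
Near limit Dn = s·(H − f)/(H + s − 2f) = 310 × (2193.8 − 12) / (2193.8 + 310 − 2 × 12) = 310 × 2181.8 / 2479.8 ≈ 272.747 mm.
Far limit Df = s·(H − f)/(H − s) = 310 × (2193.8 − 12) / (2193.8 − 310) = 310 × 2181.8 / 1883.8 ≈ 359.039 mm.
Depth of field = Df − Dn = 359.039 − 272.747 ≈ 86.292 mm.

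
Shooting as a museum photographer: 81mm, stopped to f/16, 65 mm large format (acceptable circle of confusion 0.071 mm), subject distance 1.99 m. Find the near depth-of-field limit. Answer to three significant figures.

Hyperfocal distance H = f²/(N·c) + f = 81²/(16 × 0.071) + 81 = 6561/1.136 + 81 ≈ 5856.5 mm ≈ 5.857 m.
Near limit Dn = s·(H − f)/(H + s − 2f) = 1990 × (5856.5 − 81) / (5856.5 + 1990 − 2 × 81) = 1990 × 5775.5 / 7684.5 ≈ 1495.6 mm ≈ 1.50 m.

1.50 m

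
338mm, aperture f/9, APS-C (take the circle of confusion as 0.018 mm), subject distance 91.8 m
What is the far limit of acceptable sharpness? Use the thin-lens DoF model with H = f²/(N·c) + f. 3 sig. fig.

Hyperfocal distance H = f²/(N·c) + f = 338²/(9 × 0.018) + 338 = 114244/0.162 + 338 ≈ 705547.9 mm ≈ 705.5 m.
Far limit Df = s·(H − f)/(H − s) = 91800 × (705547.9 − 338) / (705547.9 − 91800) = 91800 × 705209.9 / 613747.9 ≈ 105480 mm ≈ 105 m.

105 m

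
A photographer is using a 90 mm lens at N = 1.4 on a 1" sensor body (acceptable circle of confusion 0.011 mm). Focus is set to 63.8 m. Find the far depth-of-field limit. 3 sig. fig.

72.6 m

Hyperfocal distance H = f²/(N·c) + f = 90²/(1.4 × 0.011) + 90 = 8100/0.0154 + 90 ≈ 526064.0 mm ≈ 526.1 m.
Far limit Df = s·(H − f)/(H − s) = 63800 × (526064.0 − 90) / (526064.0 − 63800) = 63800 × 525974.0 / 462264.0 ≈ 72593 mm ≈ 72.6 m.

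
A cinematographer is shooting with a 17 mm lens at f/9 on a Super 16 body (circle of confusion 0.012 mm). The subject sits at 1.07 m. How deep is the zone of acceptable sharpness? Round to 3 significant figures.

Hyperfocal distance H = f²/(N·c) + f = 17²/(9 × 0.012) + 17 = 289/0.108 + 17 ≈ 2692.9 mm ≈ 2.693 m.
Near limit Dn = s·(H − f)/(H + s − 2f) = 1070 × (2692.9 − 17) / (2692.9 + 1070 − 2 × 17) = 1070 × 2675.9 / 3728.9 ≈ 767.85 mm.
Far limit Df = s·(H − f)/(H − s) = 1070 × (2692.9 − 17) / (2692.9 − 1070) = 1070 × 2675.9 / 1622.9 ≈ 1764.25 mm.
Depth of field = Df − Dn = 1764.25 − 767.85 ≈ 996.40 mm ≈ 0.996 m.

0.996 m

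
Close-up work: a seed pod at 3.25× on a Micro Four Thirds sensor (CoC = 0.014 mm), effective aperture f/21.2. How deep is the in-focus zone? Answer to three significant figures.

At magnification m, DoF ≈ 2·N_eff·c/m² = 2 × 21.2 × 0.014 / 3.25² = 0.5936 / 10.56 ≈ 0.0562 mm.

0.0562 mm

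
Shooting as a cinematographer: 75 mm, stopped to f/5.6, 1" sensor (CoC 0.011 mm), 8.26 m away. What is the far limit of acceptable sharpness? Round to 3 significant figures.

9.07 m

Hyperfocal distance H = f²/(N·c) + f = 75²/(5.6 × 0.011) + 75 = 5625/0.0616 + 75 ≈ 91389.9 mm ≈ 91.39 m.
Far limit Df = s·(H − f)/(H − s) = 8260 × (91389.9 − 75) / (91389.9 − 8260) = 8260 × 91314.9 / 83129.9 ≈ 9073.3 mm ≈ 9.07 m.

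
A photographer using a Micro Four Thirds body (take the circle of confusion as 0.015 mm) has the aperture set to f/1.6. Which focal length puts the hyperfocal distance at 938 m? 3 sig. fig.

From H = f²/(N·c) + f, with f ≪ H: f ≈ √(H·N·c) = √(938000 × 1.6 × 0.015) = √22512 ≈ 150.0 mm.
The +f correction barely moves this — solving exactly, f² + N·c·f − N·c·H = 0 ⇒ f = (−N·c + √((N·c)² + 4·N·c·H))/2 = (−0.024 + √90048)/2 ≈ 150.03 mm, so f ≈ 150 mm.

150 mm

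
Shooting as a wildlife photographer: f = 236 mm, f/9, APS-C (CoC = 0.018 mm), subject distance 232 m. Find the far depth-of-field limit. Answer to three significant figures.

712 m

Hyperfocal distance H = f²/(N·c) + f = 236²/(9 × 0.018) + 236 = 55696/0.162 + 236 ≈ 344038.5 mm ≈ 344.0 m.
Far limit Df = s·(H − f)/(H − s) = 232000 × (344038.5 − 236) / (344038.5 − 232000) = 232000 × 343802.5 / 112038.5 ≈ 711918 mm ≈ 712 m.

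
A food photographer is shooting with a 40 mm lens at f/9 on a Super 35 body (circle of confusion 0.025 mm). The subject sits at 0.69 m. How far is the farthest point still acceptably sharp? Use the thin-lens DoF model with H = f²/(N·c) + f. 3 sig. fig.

Hyperfocal distance H = f²/(N·c) + f = 40²/(9 × 0.025) + 40 = 1600/0.225 + 40 ≈ 7151.1 mm ≈ 7.151 m.
Far limit Df = s·(H − f)/(H − s) = 690 × (7151.1 − 40) / (7151.1 − 690) = 690 × 7111.1 / 6461.1 ≈ 759.42 mm ≈ 0.759 m.

0.759 m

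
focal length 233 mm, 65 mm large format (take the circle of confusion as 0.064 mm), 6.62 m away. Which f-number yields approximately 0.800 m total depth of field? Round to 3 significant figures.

Write h = H − f = f²/(N·c). The thin-lens limits are Dn = s·h/(h + (s−f)) and Df = s·h/(h − (s−f)), so DoF = Df − Dn = 2·s·(s−f)·h / (h² − (s−f)²).
That is a quadratic in h: DoF·h² − 2·s·(s−f)·h − DoF·(s−f)² = 0 ⇒ h = (s−f)·(s + √(s² + DoF²)) / DoF = 6387 × (6620 + √(6620² + 800²)) / 800 = 6387 × (6620 + 6668.16) / 800 ≈ 106089 mm.
Then N = f²/(c·h) = 233² / (0.064 × 106089) = 54289 / 6789.7 ≈ 8.

f/8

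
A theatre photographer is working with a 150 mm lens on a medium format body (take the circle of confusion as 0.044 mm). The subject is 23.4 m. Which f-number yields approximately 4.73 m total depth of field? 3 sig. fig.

Write h = H − f = f²/(N·c). The thin-lens limits are Dn = s·h/(h + (s−f)) and Df = s·h/(h − (s−f)), so DoF = Df − Dn = 2·s·(s−f)·h / (h² − (s−f)²).
That is a quadratic in h: DoF·h² − 2·s·(s−f)·h − DoF·(s−f)² = 0 ⇒ h = (s−f)·(s + √(s² + DoF²)) / DoF = 23250 × (23400 + √(23400² + 4730²)) / 4730 = 23250 × (23400 + 23873.3) / 4730 ≈ 232369 mm.
Then N = f²/(c·h) = 150² / (0.044 × 232369) = 22500 / 10224 ≈ 2.20.

f/2.20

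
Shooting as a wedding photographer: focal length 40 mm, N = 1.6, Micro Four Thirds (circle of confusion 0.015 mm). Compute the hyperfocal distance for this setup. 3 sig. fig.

66.7 m

Hyperfocal distance H = f²/(N·c) + f = 40²/(1.6 × 0.015) + 40 = 1600/0.024 + 40 ≈ 66706.7 mm ≈ 66.7 m.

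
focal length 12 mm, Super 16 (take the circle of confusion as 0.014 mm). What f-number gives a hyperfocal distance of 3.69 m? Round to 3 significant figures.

Rearrange H = f²/(N·c) + f for N: N = f² / ((H − f)·c).
N = 12² / ((3690 − 12) × 0.014) = 144 / 51.49 ≈ 2.80.

f/2.80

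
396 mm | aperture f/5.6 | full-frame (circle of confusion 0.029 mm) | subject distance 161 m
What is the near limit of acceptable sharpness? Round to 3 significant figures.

138 m

Hyperfocal distance H = f²/(N·c) + f = 396²/(5.6 × 0.029) + 396 = 156816/0.1624 + 396 ≈ 966011.8 mm ≈ 966.0 m.
Near limit Dn = s·(H − f)/(H + s − 2f) = 161000 × (966011.8 − 396) / (966011.8 + 161000 − 2 × 396) = 161000 × 965615.8 / 1126219.8 ≈ 138041 mm ≈ 138 m.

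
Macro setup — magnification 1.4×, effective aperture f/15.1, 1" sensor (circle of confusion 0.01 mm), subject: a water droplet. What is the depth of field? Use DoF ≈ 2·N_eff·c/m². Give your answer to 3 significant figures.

At magnification m, DoF ≈ 2·N_eff·c/m² = 2 × 15.1 × 0.01 / 1.4² = 0.302 / 1.96 ≈ 0.154 mm.

0.154 mm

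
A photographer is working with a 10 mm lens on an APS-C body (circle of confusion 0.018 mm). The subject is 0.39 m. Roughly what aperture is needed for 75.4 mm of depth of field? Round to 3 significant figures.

Write h = H − f = f²/(N·c). The thin-lens limits are Dn = s·h/(h + (s−f)) and Df = s·h/(h − (s−f)), so DoF = Df − Dn = 2·s·(s−f)·h / (h² − (s−f)²).
That is a quadratic in h: DoF·h² − 2·s·(s−f)·h − DoF·(s−f)² = 0 ⇒ h = (s−f)·(s + √(s² + DoF²)) / DoF = 380 × (390 + √(390² + 75.4²)) / 75.4 = 380 × (390 + 397.222) / 75.4 ≈ 3967.4 mm.
Then N = f²/(c·h) = 10² / (0.018 × 3967.4) = 100 / 71.414 ≈ 1.40.

f/1.40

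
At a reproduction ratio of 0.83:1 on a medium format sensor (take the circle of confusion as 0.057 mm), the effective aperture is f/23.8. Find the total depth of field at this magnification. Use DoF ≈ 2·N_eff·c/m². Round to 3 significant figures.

3.94 mm

At magnification m, DoF ≈ 2·N_eff·c/m² = 2 × 23.8 × 0.057 / 0.83² = 2.713 / 0.6889 ≈ 3.94 mm.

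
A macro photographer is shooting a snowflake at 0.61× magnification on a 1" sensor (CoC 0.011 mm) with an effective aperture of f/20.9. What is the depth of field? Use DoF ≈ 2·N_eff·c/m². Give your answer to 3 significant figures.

1.24 mm

At magnification m, DoF ≈ 2·N_eff·c/m² = 2 × 20.9 × 0.011 / 0.61² = 0.4598 / 0.3721 ≈ 1.24 mm.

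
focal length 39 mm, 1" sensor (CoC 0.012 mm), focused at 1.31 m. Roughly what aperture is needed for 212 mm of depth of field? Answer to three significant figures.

f/8.02

Write h = H − f = f²/(N·c). The thin-lens limits are Dn = s·h/(h + (s−f)) and Df = s·h/(h − (s−f)), so DoF = Df − Dn = 2·s·(s−f)·h / (h² − (s−f)²).
That is a quadratic in h: DoF·h² − 2·s·(s−f)·h − DoF·(s−f)² = 0 ⇒ h = (s−f)·(s + √(s² + DoF²)) / DoF = 1271 × (1310 + √(1310² + 212²)) / 212 = 1271 × (1310 + 1327.04) / 212 ≈ 15810 mm.
Then N = f²/(c·h) = 39² / (0.012 × 15810) = 1521 / 189.72 ≈ 8.02.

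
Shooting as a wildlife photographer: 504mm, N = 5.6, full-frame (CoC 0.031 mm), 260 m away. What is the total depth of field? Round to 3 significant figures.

95.2 m

Hyperfocal distance H = f²/(N·c) + f = 504²/(5.6 × 0.031) + 504 = 254016/0.1736 + 504 ≈ 1463729.8 mm ≈ 1464 m.
Near limit Dn = s·(H − f)/(H + s − 2f) = 260000 × (1463729.8 − 504) / (1463729.8 + 260000 − 2 × 504) = 260000 × 1463225.8 / 1722721.8 ≈ 220836 mm.
Far limit Df = s·(H − f)/(H − s) = 260000 × (1463729.8 − 504) / (1463729.8 − 260000) = 260000 × 1463225.8 / 1203729.8 ≈ 316050 mm.
Depth of field = Df − Dn = 316050 − 220836 ≈ 95214 mm ≈ 95.2 m.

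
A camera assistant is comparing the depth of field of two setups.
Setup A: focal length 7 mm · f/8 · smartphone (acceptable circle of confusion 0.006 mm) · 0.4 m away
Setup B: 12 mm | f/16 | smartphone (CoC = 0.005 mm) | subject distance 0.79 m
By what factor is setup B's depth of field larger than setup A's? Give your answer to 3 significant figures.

Setup A: H = 7²/(8×0.006) + 7 ≈ 1027.8 mm; DoF = Df − Dn = 650.38 − 288.81 ≈ 361.57 mm.
Setup B: H = 12²/(16×0.005) + 12 ≈ 1812.0 mm; DoF = Df − Dn = 1391.39 − 551.59 ≈ 839.80 mm.
Ratio = 839.80 / 361.57 ≈ 2.32.

2.32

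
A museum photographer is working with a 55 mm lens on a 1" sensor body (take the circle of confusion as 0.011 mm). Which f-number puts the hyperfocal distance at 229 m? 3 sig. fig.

f/1.20

Rearrange H = f²/(N·c) + f for N: N = f² / ((H − f)·c).
N = 55² / ((229000 − 55) × 0.011) = 3025 / 2518 ≈ 1.20.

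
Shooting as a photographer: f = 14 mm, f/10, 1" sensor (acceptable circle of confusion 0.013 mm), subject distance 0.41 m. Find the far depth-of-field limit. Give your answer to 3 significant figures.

Hyperfocal distance H = f²/(N·c) + f = 14²/(10 × 0.013) + 14 = 196/0.13 + 14 ≈ 1521.7 mm ≈ 1.522 m.
Far limit Df = s·(H − f)/(H − s) = 410 × (1521.7 − 14) / (1521.7 − 410) = 410 × 1507.7 / 1111.7 ≈ 556.05 mm ≈ 0.556 m.

0.556 m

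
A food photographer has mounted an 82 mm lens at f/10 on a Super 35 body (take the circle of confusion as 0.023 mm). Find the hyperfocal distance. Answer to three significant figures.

Hyperfocal distance H = f²/(N·c) + f = 82²/(10 × 0.023) + 82 = 6724/0.23 + 82 ≈ 29316.8 mm ≈ 29.3 m.

29.3 m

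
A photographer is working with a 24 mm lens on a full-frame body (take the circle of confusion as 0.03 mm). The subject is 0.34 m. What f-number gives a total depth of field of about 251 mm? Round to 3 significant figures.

f/20

Write h = H − f = f²/(N·c). The thin-lens limits are Dn = s·h/(h + (s−f)) and Df = s·h/(h − (s−f)), so DoF = Df − Dn = 2·s·(s−f)·h / (h² − (s−f)²).
That is a quadratic in h: DoF·h² − 2·s·(s−f)·h − DoF·(s−f)² = 0 ⇒ h = (s−f)·(s + √(s² + DoF²)) / DoF = 316 × (340 + √(340² + 251²)) / 251 = 316 × (340 + 422.612) / 251 ≈ 960.10 mm.
Then N = f²/(c·h) = 24² / (0.03 × 960.10) = 576 / 28.803 ≈ 20.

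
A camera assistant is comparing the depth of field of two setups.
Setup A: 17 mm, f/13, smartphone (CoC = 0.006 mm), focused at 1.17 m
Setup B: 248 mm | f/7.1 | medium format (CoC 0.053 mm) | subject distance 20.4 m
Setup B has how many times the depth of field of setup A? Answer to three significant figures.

Setup A: H = 17²/(13×0.006) + 17 ≈ 3722.1 mm; DoF = Df − Dn = 1698.58 − 892.32 ≈ 806.26 mm.
Setup B: H = 248²/(7.1×0.053) + 248 ≈ 163692.1 mm; DoF = Df − Dn = 23269.0 − 18160.8 ≈ 5108.2 mm.
Ratio = 5108.2 / 806.26 ≈ 6.34.

6.34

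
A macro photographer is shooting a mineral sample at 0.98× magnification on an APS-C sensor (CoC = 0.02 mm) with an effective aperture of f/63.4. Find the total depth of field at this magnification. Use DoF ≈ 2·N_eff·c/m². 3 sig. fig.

At magnification m, DoF ≈ 2·N_eff·c/m² = 2 × 63.4 × 0.02 / 0.98² = 2.536 / 0.9604 ≈ 2.64 mm.

2.64 mm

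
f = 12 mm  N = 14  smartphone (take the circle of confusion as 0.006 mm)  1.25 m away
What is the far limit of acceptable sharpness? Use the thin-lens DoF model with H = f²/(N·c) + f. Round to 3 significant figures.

Hyperfocal distance H = f²/(N·c) + f = 12²/(14 × 0.006) + 12 = 144/0.084 + 12 ≈ 1726.3 mm ≈ 1.726 m.
Far limit Df = s·(H − f)/(H − s) = 1250 × (1726.3 − 12) / (1726.3 − 1250) = 1250 × 1714.3 / 476.3 ≈ 4499.1 mm ≈ 4.50 m.

4.50 m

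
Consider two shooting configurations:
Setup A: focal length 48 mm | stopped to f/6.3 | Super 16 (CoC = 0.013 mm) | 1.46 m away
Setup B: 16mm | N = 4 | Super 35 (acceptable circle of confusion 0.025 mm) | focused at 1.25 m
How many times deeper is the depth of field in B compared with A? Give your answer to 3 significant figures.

Setup A: H = 48²/(6.3×0.013) + 48 ≈ 28179.9 mm; DoF = Df − Dn = 1537.15 − 1390.22 ≈ 146.93 mm.
Setup B: H = 16²/(4×0.025) + 16 ≈ 2576.0 mm; DoF = Df − Dn = 2413.3 − 843.4 ≈ 1569.9 mm.
Ratio = 1569.9 / 146.93 ≈ 10.7.

10.7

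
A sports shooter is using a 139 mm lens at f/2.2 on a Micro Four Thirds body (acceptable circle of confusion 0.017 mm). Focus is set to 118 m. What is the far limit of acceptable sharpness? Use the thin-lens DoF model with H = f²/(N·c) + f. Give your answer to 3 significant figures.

153 m

Hyperfocal distance H = f²/(N·c) + f = 139²/(2.2 × 0.017) + 139 = 19321/0.0374 + 139 ≈ 516743.3 mm ≈ 516.7 m.
Far limit Df = s·(H − f)/(H − s) = 118000 × (516743.3 − 139) / (516743.3 − 118000) = 118000 × 516604.3 / 398743.3 ≈ 152879 mm ≈ 153 m.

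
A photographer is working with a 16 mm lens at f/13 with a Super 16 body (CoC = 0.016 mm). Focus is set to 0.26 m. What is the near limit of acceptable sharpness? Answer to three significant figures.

Hyperfocal distance H = f²/(N·c) + f = 16²/(13 × 0.016) + 16 = 256/0.208 + 16 ≈ 1246.8 mm ≈ 1.247 m.
Near limit Dn = s·(H − f)/(H + s − 2f) = 260 × (1246.8 − 16) / (1246.8 + 260 − 2 × 16) = 260 × 1230.8 / 1474.8 ≈ 216.98 mm.

217 mm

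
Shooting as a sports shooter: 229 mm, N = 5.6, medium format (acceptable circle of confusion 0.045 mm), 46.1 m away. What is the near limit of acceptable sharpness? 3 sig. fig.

Hyperfocal distance H = f²/(N·c) + f = 229²/(5.6 × 0.045) + 229 = 52441/0.252 + 229 ≈ 208328.2 mm ≈ 208.3 m.
Near limit Dn = s·(H − f)/(H + s − 2f) = 46100 × (208328.2 − 229) / (208328.2 + 46100 − 2 × 229) = 46100 × 208099.2 / 253970.2 ≈ 37774 mm ≈ 37.8 m.

37.8 m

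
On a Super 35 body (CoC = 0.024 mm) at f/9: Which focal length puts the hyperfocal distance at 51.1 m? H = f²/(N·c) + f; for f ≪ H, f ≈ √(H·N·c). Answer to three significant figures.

105 mm

From H = f²/(N·c) + f, with f ≪ H: f ≈ √(H·N·c) = √(51100 × 9 × 0.024) = √11038 ≈ 105.1 mm.
The +f correction barely moves this — solving exactly, f² + N·c·f − N·c·H = 0 ⇒ f = (−N·c + √((N·c)² + 4·N·c·H))/2 = (−0.216 + √44150)/2 ≈ 104.95 mm, so f ≈ 105 mm.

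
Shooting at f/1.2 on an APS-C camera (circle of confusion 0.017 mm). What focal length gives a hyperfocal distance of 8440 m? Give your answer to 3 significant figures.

From H = f²/(N·c) + f, with f ≪ H: f ≈ √(H·N·c) = √(8440000 × 1.2 × 0.017) = √172176 ≈ 414.9 mm.
The +f correction barely moves this — solving exactly, f² + N·c·f − N·c·H = 0 ⇒ f = (−N·c + √((N·c)² + 4·N·c·H))/2 = (−0.0204 + √688704)/2 ≈ 414.93 mm, so f ≈ 415 mm.

415 mm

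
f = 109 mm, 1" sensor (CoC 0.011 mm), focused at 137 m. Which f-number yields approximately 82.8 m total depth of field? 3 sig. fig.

Write h = H − f = f²/(N·c). The thin-lens limits are Dn = s·h/(h + (s−f)) and Df = s·h/(h − (s−f)), so DoF = Df − Dn = 2·s·(s−f)·h / (h² − (s−f)²).
That is a quadratic in h: DoF·h² − 2·s·(s−f)·h − DoF·(s−f)² = 0 ⇒ h = (s−f)·(s + √(s² + DoF²)) / DoF = 136891 × (137000 + √(137000² + 82800²)) / 82800 = 136891 × (137000 + 160078) / 82800 ≈ 491150 mm.
Then N = f²/(c·h) = 109² / (0.011 × 491150) = 11881 / 5402.7 ≈ 2.20.

f/2.20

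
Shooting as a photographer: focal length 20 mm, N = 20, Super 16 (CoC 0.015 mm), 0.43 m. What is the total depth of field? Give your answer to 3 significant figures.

292 mm

Hyperfocal distance H = f²/(N·c) + f = 20²/(20 × 0.015) + 20 = 400/0.3 + 20 ≈ 1353.3 mm ≈ 1.353 m.
Near limit Dn = s·(H − f)/(H + s − 2f) = 430 × (1353.3 − 20) / (1353.3 + 430 − 2 × 20) = 430 × 1333.3 / 1743.3 ≈ 328.87 mm.
Far limit Df = s·(H − f)/(H − s) = 430 × (1353.3 − 20) / (1353.3 − 430) = 430 × 1333.3 / 923.3 ≈ 620.94 mm.
Depth of field = Df − Dn = 620.94 − 328.87 ≈ 292.07 mm.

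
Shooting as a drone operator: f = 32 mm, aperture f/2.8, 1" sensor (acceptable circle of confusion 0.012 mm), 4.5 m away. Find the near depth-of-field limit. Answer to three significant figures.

Hyperfocal distance H = f²/(N·c) + f = 32²/(2.8 × 0.012) + 32 = 1024/0.0336 + 32 ≈ 30508.2 mm ≈ 30.51 m.
Near limit Dn = s·(H − f)/(H + s − 2f) = 4500 × (30508.2 − 32) / (30508.2 + 4500 − 2 × 32) = 4500 × 30476.2 / 34944.2 ≈ 3924.6 mm ≈ 3.92 m.

3.92 m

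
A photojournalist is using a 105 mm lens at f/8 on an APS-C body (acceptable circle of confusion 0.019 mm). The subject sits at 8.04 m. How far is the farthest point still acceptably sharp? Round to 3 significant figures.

9.03 m

Hyperfocal distance H = f²/(N·c) + f = 105²/(8 × 0.019) + 105 = 11025/0.152 + 105 ≈ 72637.9 mm ≈ 72.64 m.
Far limit Df = s·(H − f)/(H − s) = 8040 × (72637.9 − 105) / (72637.9 − 8040) = 8040 × 72532.9 / 64597.9 ≈ 9027.6 mm ≈ 9.03 m.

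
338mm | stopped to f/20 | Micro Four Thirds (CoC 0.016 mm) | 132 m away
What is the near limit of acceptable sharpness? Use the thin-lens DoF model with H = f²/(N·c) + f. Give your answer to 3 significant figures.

Hyperfocal distance H = f²/(N·c) + f = 338²/(20 × 0.016) + 338 = 114244/0.32 + 338 ≈ 357350.5 mm ≈ 357.4 m.
Near limit Dn = s·(H − f)/(H + s − 2f) = 132000 × (357350.5 − 338) / (357350.5 + 132000 − 2 × 338) = 132000 × 357012.5 / 488674.5 ≈ 96436 mm ≈ 96.4 m.

96.4 m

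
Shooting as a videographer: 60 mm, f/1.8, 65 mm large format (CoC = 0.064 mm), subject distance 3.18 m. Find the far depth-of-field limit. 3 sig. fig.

Hyperfocal distance H = f²/(N·c) + f = 60²/(1.8 × 0.064) + 60 = 3600/0.1152 + 60 ≈ 31310.0 mm ≈ 31.31 m.
Far limit Df = s·(H − f)/(H − s) = 3180 × (31310.0 − 60) / (31310.0 − 3180) = 3180 × 31250.0 / 28130.0 ≈ 3532.7 mm ≈ 3.53 m.

3.53 m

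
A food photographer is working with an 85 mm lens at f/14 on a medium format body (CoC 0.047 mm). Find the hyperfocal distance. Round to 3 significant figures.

11.1 m

Hyperfocal distance H = f²/(N·c) + f = 85²/(14 × 0.047) + 85 = 7225/0.658 + 85 ≈ 11065.2 mm ≈ 11.1 m.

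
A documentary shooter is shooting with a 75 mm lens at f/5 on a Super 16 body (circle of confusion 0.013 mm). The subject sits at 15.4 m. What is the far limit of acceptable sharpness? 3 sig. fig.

Hyperfocal distance H = f²/(N·c) + f = 75²/(5 × 0.013) + 75 = 5625/0.065 + 75 ≈ 86613.5 mm ≈ 86.61 m.
Far limit Df = s·(H − f)/(H − s) = 15400 × (86613.5 − 75) / (86613.5 − 15400) = 15400 × 86538.5 / 71213.5 ≈ 18714 mm ≈ 18.7 m.

18.7 m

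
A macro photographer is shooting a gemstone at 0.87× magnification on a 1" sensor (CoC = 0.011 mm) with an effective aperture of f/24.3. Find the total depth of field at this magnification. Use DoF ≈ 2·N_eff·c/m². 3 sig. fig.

At magnification m, DoF ≈ 2·N_eff·c/m² = 2 × 24.3 × 0.011 / 0.87² = 0.5346 / 0.7569 ≈ 0.706 mm.

0.706 mm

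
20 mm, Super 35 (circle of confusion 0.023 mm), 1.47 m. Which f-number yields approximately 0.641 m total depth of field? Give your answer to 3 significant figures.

f/2.50

Write h = H − f = f²/(N·c). The thin-lens limits are Dn = s·h/(h + (s−f)) and Df = s·h/(h − (s−f)), so DoF = Df − Dn = 2·s·(s−f)·h / (h² − (s−f)²).
That is a quadratic in h: DoF·h² − 2·s·(s−f)·h − DoF·(s−f)² = 0 ⇒ h = (s−f)·(s + √(s² + DoF²)) / DoF = 1450 × (1470 + √(1470² + 641²)) / 641 = 1450 × (1470 + 1603.68) / 641 ≈ 6952.9 mm.
Then N = f²/(c·h) = 20² / (0.023 × 6952.9) = 400 / 159.92 ≈ 2.50.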